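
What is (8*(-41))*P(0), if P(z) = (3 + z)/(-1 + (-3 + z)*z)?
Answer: 984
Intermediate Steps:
P(z) = (3 + z)/(-1 + z*(-3 + z))
(8*(-41))*P(0) = (8*(-41))*((3 + 0)/(-1 + 0² - 3*0)) = -328*3/(-1 + 0 + 0) = -328*3/(-1) = -(-328)*3 = -328*(-3) = 984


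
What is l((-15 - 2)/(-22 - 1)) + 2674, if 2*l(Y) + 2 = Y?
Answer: 122975/46 ≈ 2673.4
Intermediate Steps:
l(Y) = -1 + Y/2
l((-15 - 2)/(-22 - 1)) + 2674 = (-1 + ((-15 - 2)/(-22 - 1))/2) + 2674 = (-1 + (-17/(-23))/2) + 2674 = (-1 + (-17*(-1/23))/2) + 2674 = (-1 + (1/2)*(17/23)) + 2674 = (-1 + 17/46) + 2674 = -29/46 + 2674 = 122975/46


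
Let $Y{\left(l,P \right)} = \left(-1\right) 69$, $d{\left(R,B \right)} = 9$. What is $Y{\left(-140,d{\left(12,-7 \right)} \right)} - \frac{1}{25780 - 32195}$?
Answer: $- \frac{442634}{6415} \approx -69.0$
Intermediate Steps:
$Y{\left(l,P \right)} = -69$
$Y{\left(-140,d{\left(12,-7 \right)} \right)} - \frac{1}{25780 - 32195} = -69 - \frac{1}{25780 - 32195} = -69 - \frac{1}{-6415} = -69 - - \frac{1}{6415} = -69 + \frac{1}{6415} = - \frac{442634}{6415}$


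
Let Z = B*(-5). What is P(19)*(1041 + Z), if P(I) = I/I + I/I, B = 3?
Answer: 2052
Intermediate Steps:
Z = -15 (Z = 3*(-5) = -15)
P(I) = 2 (P(I) = 1 + 1 = 2)
P(19)*(1041 + Z) = 2*(1041 - 15) = 2*1026 = 2052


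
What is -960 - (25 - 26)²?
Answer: -961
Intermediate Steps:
-960 - (25 - 26)² = -960 - 1*(-1)² = -960 - 1*1 = -960 - 1 = -961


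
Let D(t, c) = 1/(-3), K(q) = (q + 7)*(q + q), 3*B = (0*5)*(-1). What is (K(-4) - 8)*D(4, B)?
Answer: 32/3 ≈ 10.667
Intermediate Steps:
B = 0 (B = ((0*5)*(-1))/3 = (0*(-1))/3 = (⅓)*0 = 0)
K(q) = 2*q*(7 + q) (K(q) = (7 + q)*(2*q) = 2*q*(7 + q))
D(t, c) = -⅓
(K(-4) - 8)*D(4, B) = (2*(-4)*(7 - 4) - 8)*(-⅓) = (2*(-4)*3 - 8)*(-⅓) = (-24 - 8)*(-⅓) = -32*(-⅓) = 32/3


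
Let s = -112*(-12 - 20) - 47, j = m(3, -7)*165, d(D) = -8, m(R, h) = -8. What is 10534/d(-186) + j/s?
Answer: -6211553/4716 ≈ -1317.1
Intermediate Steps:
j = -1320 (j = -8*165 = -1320)
s = 3537 (s = -112*(-32) - 47 = 3584 - 47 = 3537)
10534/d(-186) + j/s = 10534/(-8) - 1320/3537 = 10534*(-1/8) - 1320*1/3537 = -5267/4 - 440/1179 = -6211553/4716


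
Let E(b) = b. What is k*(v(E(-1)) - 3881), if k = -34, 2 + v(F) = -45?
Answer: 133552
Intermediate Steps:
v(F) = -47 (v(F) = -2 - 45 = -47)
k*(v(E(-1)) - 3881) = -34*(-47 - 3881) = -34*(-3928) = 133552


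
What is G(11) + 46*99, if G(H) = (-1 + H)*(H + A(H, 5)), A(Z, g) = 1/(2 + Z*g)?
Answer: 265858/57 ≈ 4664.2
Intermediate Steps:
G(H) = (-1 + H)*(H + 1/(2 + 5*H)) (G(H) = (-1 + H)*(H + 1/(2 + H*5)) = (-1 + H)*(H + 1/(2 + 5*H)))
G(11) + 46*99 = (-1 + 11 + 11*(-1 + 11)*(2 + 5*11))/(2 + 5*11) + 46*99 = (-1 + 11 + 11*10*(2 + 55))/(2 + 55) + 4554 = (-1 + 11 + 11*10*57)/57 + 4554 = (-1 + 11 + 6270)/57 + 4554 = (1/57)*6280 + 4554 = 6280/57 + 4554 = 265858/57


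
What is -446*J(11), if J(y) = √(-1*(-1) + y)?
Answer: -892*√3 ≈ -1545.0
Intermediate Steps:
J(y) = √(1 + y)
-446*J(11) = -446*√(1 + 11) = -892*√3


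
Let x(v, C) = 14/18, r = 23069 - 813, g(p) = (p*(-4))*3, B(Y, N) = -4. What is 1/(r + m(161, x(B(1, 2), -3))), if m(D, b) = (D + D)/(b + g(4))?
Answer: 425/9455902 ≈ 4.4945e-5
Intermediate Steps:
g(p) = -12*p (g(p) = -4*p*3 = -12*p)
r = 22256
x(v, C) = 7/9 (x(v, C) = 14*(1/18) = 7/9)
m(D, b) = 2*D/(-48 + b) (m(D, b) = (D + D)/(b - 12*4) = (2*D)/(b - 48) = (2*D)/(-48 + b) = 2*D/(-48 + b))
1/(r + m(161, x(B(1, 2), -3))) = 1/(22256 + 2*161/(-48 + 7/9)) = 1/(22256 + 2*161/(-425/9)) = 1/(22256 + 2*161*(-9/425)) = 1/(22256 - 2898/425) = 1/(9455902/425) = 425/9455902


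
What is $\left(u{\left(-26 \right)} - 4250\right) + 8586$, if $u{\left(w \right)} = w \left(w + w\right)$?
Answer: $5688$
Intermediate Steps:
$u{\left(w \right)} = 2 w^{2}$ ($u{\left(w \right)} = w 2 w = 2 w^{2}$)
$\left(u{\left(-26 \right)} - 4250\right) + 8586 = \left(2 \left(-26\right)^{2} - 4250\right) + 8586 = \left(2 \cdot 676 - 4250\right) + 8586 = \left(1352 - 4250\right) + 8586 = -2898 + 8586 = 5688$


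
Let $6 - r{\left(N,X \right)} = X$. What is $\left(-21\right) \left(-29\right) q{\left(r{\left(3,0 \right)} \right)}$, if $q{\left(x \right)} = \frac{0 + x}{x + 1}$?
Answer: $522$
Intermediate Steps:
$r{\left(N,X \right)} = 6 - X$
$q{\left(x \right)} = \frac{x}{1 + x}$
$\left(-21\right) \left(-29\right) q{\left(r{\left(3,0 \right)} \right)} = \left(-21\right) \left(-29\right) \frac{6 - 0}{1 + \left(6 - 0\right)} = 609 \frac{6 + 0}{1 + \left(6 + 0\right)} = 609 \frac{6}{1 + 6} = 609 \cdot \frac{6}{7} = 522$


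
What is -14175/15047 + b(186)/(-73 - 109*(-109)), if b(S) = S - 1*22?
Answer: -1005553/1083384 ≈ -0.92816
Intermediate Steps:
b(S) = -22 + S (b(S) = S - 22 = -22 + S)
-14175/15047 + b(186)/(-73 - 109*(-109)) = -14175/15047 + (-22 + 186)/(-73 - 109*(-109)) = -14175*1/15047 + 164/(-73 + 11881) = -14175/15047 + 164/11808 = -14175/15047 + 164*(1/11808) = -14175/15047 + 1/72 = -1005553/1083384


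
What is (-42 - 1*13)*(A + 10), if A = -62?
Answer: 2860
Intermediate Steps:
(-42 - 1*13)*(A + 10) = (-42 - 1*13)*(-62 + 10) = (-42 - 13)*(-52) = -55*(-52) = 2860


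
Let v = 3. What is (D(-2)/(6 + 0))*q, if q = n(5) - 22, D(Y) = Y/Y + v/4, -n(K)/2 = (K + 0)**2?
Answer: -21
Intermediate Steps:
n(K) = -2*K**2 (n(K) = -2*(K + 0)**2 = -2*K**2)
D(Y) = 7/4 (D(Y) = Y/Y + 3/4 = 1 + 3*(1/4) = 1 + 3/4 = 7/4)
q = -72 (q = -2*5**2 - 22 = -2*25 - 22 = -50 - 22 = -72)
(D(-2)/(6 + 0))*q = ((7/4)/(6 + 0))*(-72) = ((7/4)/6)*(-72) = ((1/6)*(7/4))*(-72) = (7/24)*(-72) = -21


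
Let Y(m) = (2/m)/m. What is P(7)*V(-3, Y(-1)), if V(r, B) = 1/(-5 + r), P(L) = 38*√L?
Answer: -19*√7/4 ≈ -12.567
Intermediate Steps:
Y(m) = 2/m²
P(7)*V(-3, Y(-1)) = (38*√7)/(-5 - 3) = (38*√7)/(-8) = (38*√7)*(-⅛) = -19*√7/4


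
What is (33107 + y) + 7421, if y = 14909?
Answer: 55437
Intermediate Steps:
(33107 + y) + 7421 = (33107 + 14909) + 7421 = 48016 + 7421 = 55437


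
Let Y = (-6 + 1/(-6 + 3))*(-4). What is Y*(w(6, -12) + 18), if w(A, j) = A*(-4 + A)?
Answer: 760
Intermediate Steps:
Y = 76/3 (Y = (-6 + 1/(-3))*(-4) = (-6 - ⅓)*(-4) = -19/3*(-4) = 76/3 ≈ 25.333)
Y*(w(6, -12) + 18) = 76*(6*(-4 + 6) + 18)/3 = 76*(6*2 + 18)/3 = 76*(12 + 18)/3 = (76/3)*30 = 760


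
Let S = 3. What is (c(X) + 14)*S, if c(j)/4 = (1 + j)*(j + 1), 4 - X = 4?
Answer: 54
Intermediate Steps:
X = 0 (X = 4 - 1*4 = 4 - 4 = 0)
c(j) = 4*(1 + j)² (c(j) = 4*((1 + j)*(j + 1)) = 4*((1 + j)*(1 + j)) = 4*(1 + j)²)
(c(X) + 14)*S = (4*(1 + 0)² + 14)*3 = (4*1² + 14)*3 = (4*1 + 14)*3 = (4 + 14)*3 = 18*3 = 54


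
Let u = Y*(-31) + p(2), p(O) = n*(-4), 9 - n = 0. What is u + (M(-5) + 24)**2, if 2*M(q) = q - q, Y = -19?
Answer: 1129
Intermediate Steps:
n = 9 (n = 9 - 1*0 = 9 + 0 = 9)
M(q) = 0 (M(q) = (q - q)/2 = (1/2)*0 = 0)
p(O) = -36 (p(O) = 9*(-4) = -36)
u = 553 (u = -19*(-31) - 36 = 589 - 36 = 553)
u + (M(-5) + 24)**2 = 553 + (0 + 24)**2 = 553 + 24**2 = 553 + 576 = 1129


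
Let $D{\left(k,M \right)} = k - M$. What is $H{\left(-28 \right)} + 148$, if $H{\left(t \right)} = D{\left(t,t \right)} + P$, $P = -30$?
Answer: $118$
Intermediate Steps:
$H{\left(t \right)} = -30$ ($H{\left(t \right)} = \left(t - t\right) - 30 = 0 - 30 = -30$)
$H{\left(-28 \right)} + 148 = -30 + 148 = 118$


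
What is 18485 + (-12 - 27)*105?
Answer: 14390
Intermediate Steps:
18485 + (-12 - 27)*105 = 18485 - 39*105 = 18485 - 4095 = 14390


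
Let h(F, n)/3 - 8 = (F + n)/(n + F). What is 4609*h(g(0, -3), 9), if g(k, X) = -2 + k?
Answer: 124443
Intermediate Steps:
h(F, n) = 27 (h(F, n) = 24 + 3*((F + n)/(n + F)) = 24 + 3*((F + n)/(F + n)) = 24 + 3*1 = 24 + 3 = 27)
4609*h(g(0, -3), 9) = 4609*27 = 124443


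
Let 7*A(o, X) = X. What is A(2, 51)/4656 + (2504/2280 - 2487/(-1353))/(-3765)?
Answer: 4126504883/5257461963600 ≈ 0.00078489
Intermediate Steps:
A(o, X) = X/7
A(2, 51)/4656 + (2504/2280 - 2487/(-1353))/(-3765) = ((⅐)*51)/4656 + (2504/2280 - 2487/(-1353))/(-3765) = (51/7)*(1/4656) + (2504*(1/2280) - 2487*(-1/1353))*(-1/3765) = 17/10864 + (313/285 + 829/451)*(-1/3765) = 17/10864 + (377428/128535)*(-1/3765) = 17/10864 - 377428/483934275 = 4126504883/5257461963600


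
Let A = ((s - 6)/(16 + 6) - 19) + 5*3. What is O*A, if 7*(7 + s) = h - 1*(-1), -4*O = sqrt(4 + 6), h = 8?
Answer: 349*sqrt(10)/308 ≈ 3.5832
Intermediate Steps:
O = -sqrt(10)/4 (O = -sqrt(4 + 6)/4 = -sqrt(10)/4 ≈ -0.79057)
s = -40/7 (s = -7 + (8 - 1*(-1))/7 = -7 + (8 + 1)/7 = -7 + (1/7)*9 = -7 + 9/7 = -40/7 ≈ -5.7143)
A = -349/77 (A = ((-40/7 - 6)/(16 + 6) - 19) + 5*3 = (-82/7/22 - 19) + 15 = (-82/7*1/22 - 19) + 15 = (-41/77 - 19) + 15 = -1504/77 + 15 = -349/77 ≈ -4.5325)
O*A = -sqrt(10)/4*(-349/77) = 349*sqrt(10)/308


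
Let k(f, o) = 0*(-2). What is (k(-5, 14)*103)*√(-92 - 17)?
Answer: 0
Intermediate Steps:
k(f, o) = 0
(k(-5, 14)*103)*√(-92 - 17) = (0*103)*√(-92 - 17) = 0*√(-109) = 0*(I*√109) = 0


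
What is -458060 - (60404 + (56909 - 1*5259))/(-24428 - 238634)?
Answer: -60249033833/131531 ≈ -4.5806e+5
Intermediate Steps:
-458060 - (60404 + (56909 - 1*5259))/(-24428 - 238634) = -458060 - (60404 + (56909 - 5259))/(-263062) = -458060 - (60404 + 51650)*(-1)/263062 = -458060 - 112054*(-1)/263062 = -458060 - 1*(-56027/131531) = -458060 + 56027/131531 = -60249033833/131531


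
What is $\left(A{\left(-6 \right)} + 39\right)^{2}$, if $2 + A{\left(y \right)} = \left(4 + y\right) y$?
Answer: $2401$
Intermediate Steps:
$A{\left(y \right)} = -2 + y \left(4 + y\right)$ ($A{\left(y \right)} = -2 + \left(4 + y\right) y = -2 + y \left(4 + y\right)$)
$\left(A{\left(-6 \right)} + 39\right)^{2} = \left(\left(-2 + \left(-6\right)^{2} + 4 \left(-6\right)\right) + 39\right)^{2} = \left(\left(-2 + 36 - 24\right) + 39\right)^{2} = \left(10 + 39\right)^{2} = 49^{2} = 2401$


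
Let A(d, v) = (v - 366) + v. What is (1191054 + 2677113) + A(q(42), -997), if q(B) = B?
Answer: 3865807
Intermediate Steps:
A(d, v) = -366 + 2*v (A(d, v) = (-366 + v) + v = -366 + 2*v)
(1191054 + 2677113) + A(q(42), -997) = (1191054 + 2677113) + (-366 + 2*(-997)) = 3868167 + (-366 - 1994) = 3868167 - 2360 = 3865807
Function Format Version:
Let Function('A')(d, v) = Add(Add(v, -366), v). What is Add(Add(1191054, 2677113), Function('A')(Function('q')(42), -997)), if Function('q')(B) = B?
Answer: 3865807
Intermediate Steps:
Function('A')(d, v) = Add(-366, Mul(2, v)) (Function('A')(d, v) = Add(Add(-366, v), v) = Add(-366, Mul(2, v)))
Add(Add(1191054, 2677113), Function('A')(Function('q')(42), -997)) = Add(Add(1191054, 2677113), Add(-366, Mul(2, -997))) = Add(3868167, Add(-366, -1994)) = Add(3868167, -2360) = 3865807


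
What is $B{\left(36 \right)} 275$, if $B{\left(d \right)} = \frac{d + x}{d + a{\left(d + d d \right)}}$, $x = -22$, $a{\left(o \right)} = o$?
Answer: $\frac{1925}{684} \approx 2.8143$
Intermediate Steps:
$B{\left(d \right)} = \frac{-22 + d}{d^{2} + 2 d}$ ($B{\left(d \right)} = \frac{d - 22}{d + \left(d + d d\right)} = \frac{-22 + d}{d + \left(d + d^{2}\right)} = \frac{-22 + d}{d^{2} + 2 d}$)
$B{\left(36 \right)} 275 = \frac{-22 + 36}{36 \left(2 + 36\right)} 275 = \frac{1}{36} \cdot \frac{1}{38} \cdot 14 \cdot 275 = \frac{7}{684} \cdot 275 = \frac{1925}{684}$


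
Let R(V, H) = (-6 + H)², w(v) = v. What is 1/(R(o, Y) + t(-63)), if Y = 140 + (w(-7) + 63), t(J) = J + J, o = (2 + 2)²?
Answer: 1/35974 ≈ 2.7798e-5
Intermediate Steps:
o = 16 (o = 4² = 16)
t(J) = 2*J
Y = 196 (Y = 140 + (-7 + 63) = 140 + 56 = 196)
1/(R(o, Y) + t(-63)) = 1/((-6 + 196)² + 2*(-63)) = 1/(190² - 126) = 1/(36100 - 126) = 1/35974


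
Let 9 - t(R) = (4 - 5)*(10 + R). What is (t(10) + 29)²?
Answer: 3364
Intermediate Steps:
t(R) = 19 + R (t(R) = 9 - (4 - 5)*(10 + R) = 9 - (-1)*(10 + R) = 9 - (-10 - R) = 9 + (10 + R) = 19 + R)
(t(10) + 29)² = ((19 + 10) + 29)² = (29 + 29)² = 58² = 3364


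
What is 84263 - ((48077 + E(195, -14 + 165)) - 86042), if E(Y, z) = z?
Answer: 122077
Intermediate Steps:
84263 - ((48077 + E(195, -14 + 165)) - 86042) = 84263 - ((48077 + (-14 + 165)) - 86042) = 84263 - ((48077 + 151) - 86042) = 84263 - (48228 - 86042) = 84263 - 1*(-37814) = 84263 + 37814 = 122077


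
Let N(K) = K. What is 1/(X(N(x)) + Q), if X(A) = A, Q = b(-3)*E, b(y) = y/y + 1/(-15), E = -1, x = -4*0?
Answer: -15/14 ≈ -1.0714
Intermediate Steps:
x = 0
b(y) = 14/15 (b(y) = 1 + 1*(-1/15) = 1 - 1/15 = 14/15)
Q = -14/15 (Q = (14/15)*(-1) = -14/15 ≈ -0.93333)
1/(X(N(x)) + Q) = 1/(0 - 14/15) = 1/(-14/15) = -15/14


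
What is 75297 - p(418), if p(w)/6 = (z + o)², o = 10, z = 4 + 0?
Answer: 74121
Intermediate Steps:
z = 4
p(w) = 1176 (p(w) = 6*(4 + 10)² = 6*14² = 6*196 = 1176)
75297 - p(418) = 75297 - 1*1176 = 75297 - 1176 = 74121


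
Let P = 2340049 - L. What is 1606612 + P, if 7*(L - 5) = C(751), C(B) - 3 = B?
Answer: 27625838/7 ≈ 3.9465e+6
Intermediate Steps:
C(B) = 3 + B
L = 789/7 (L = 5 + (3 + 751)/7 = 5 + (1/7)*754 = 5 + 754/7 = 789/7 ≈ 112.71)
P = 16379554/7 (P = 2340049 - 1*789/7 = 2340049 - 789/7 = 16379554/7 ≈ 2.3399e+6)
1606612 + P = 1606612 + 16379554/7 = 27625838/7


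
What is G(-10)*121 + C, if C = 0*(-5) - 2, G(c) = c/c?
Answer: 119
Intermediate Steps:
G(c) = 1
C = -2 (C = 0 - 2 = -2)
G(-10)*121 + C = 1*121 - 2 = 121 - 2 = 119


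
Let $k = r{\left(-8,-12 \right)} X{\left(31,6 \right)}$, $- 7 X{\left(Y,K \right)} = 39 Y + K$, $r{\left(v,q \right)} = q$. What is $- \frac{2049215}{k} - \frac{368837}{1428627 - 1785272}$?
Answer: $- \frac{1022103668453}{1039976820} \approx -982.81$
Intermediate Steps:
$X{\left(Y,K \right)} = - \frac{39 Y}{7} - \frac{K}{7}$ ($X{\left(Y,K \right)} = - \frac{39 Y + K}{7} = - \frac{K + 39 Y}{7} = - \frac{39 Y}{7} - \frac{K}{7}$)
$k = \frac{14580}{7}$ ($k = - 12 \left(\left(- \frac{39}{7}\right) 31 - \frac{6}{7}\right) = - 12 \left(- \frac{1209}{7} - \frac{6}{7}\right) = \left(-12\right) \left(- \frac{1215}{7}\right) = \frac{14580}{7} \approx 2082.9$)
$- \frac{2049215}{k} - \frac{368837}{1428627 - 1785272} = - \frac{2049215}{\frac{14580}{7}} - \frac{368837}{1428627 - 1785272} = \left(-2049215\right) \frac{7}{14580} - \frac{368837}{-356645} = - \frac{2868901}{2916} - - \frac{368837}{356645} = - \frac{2868901}{2916} + \frac{368837}{356645} = - \frac{1022103668453}{1039976820}$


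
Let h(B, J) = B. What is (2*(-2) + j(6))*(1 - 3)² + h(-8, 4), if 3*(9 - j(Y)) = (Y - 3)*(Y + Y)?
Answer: -36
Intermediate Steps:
j(Y) = 9 - 2*Y*(-3 + Y)/3 (j(Y) = 9 - (Y - 3)*(Y + Y)/3 = 9 - (-3 + Y)*2*Y/3 = 9 - 2*Y*(-3 + Y)/3)
(2*(-2) + j(6))*(1 - 3)² + h(-8, 4) = (2*(-2) + (9 + 2*6 - ⅔*6²))*(1 - 3)² - 8 = (-4 + (9 + 12 - ⅔*36))*(-2)² - 8 = (-4 + (9 + 12 - 24))*4 - 8 = (-4 - 3)*4 - 8 = -7*4 - 8 = -28 - 8 = -36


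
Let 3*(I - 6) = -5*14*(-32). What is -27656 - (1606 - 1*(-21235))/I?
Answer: -62515771/2258 ≈ -27686.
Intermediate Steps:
I = 2258/3 (I = 6 + (-5*14*(-32))/3 = 6 + (-70*(-32))/3 = 6 + (1/3)*2240 = 6 + 2240/3 = 2258/3 ≈ 752.67)
-27656 - (1606 - 1*(-21235))/I = -27656 - (1606 - 1*(-21235))/2258/3 = -27656 - (1606 + 21235)*3/2258 = -27656 - 22841*3/2258 = -27656 - 1*68523/2258 = -27656 - 68523/2258 = -62515771/2258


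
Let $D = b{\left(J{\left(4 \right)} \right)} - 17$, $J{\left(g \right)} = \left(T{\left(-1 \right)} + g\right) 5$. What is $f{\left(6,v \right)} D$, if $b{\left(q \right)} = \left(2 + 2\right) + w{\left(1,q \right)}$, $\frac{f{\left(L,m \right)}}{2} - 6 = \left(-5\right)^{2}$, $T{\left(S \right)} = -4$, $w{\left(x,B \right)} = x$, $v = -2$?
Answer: $-744$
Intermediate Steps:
$J{\left(g \right)} = -20 + 5 g$ ($J{\left(g \right)} = \left(-4 + g\right) 5 = -20 + 5 g$)
$f{\left(L,m \right)} = 62$ ($f{\left(L,m \right)} = 12 + 2 \left(-5\right)^{2} = 12 + 2 \cdot 25 = 12 + 50 = 62$)
$b{\left(q \right)} = 5$ ($b{\left(q \right)} = \left(2 + 2\right) + 1 = 4 + 1 = 5$)
$D = -12$ ($D = 5 - 17 = -12$)
$f{\left(6,v \right)} D = 62 \left(-12\right) = -744$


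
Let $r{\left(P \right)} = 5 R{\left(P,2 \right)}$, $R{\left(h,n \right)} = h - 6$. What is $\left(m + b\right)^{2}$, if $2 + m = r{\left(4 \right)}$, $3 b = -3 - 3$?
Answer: $196$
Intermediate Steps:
$R{\left(h,n \right)} = -6 + h$ ($R{\left(h,n \right)} = h - 6 = -6 + h$)
$r{\left(P \right)} = -30 + 5 P$ ($r{\left(P \right)} = 5 \left(-6 + P\right) = -30 + 5 P$)
$b = -2$ ($b = \frac{-3 - 3}{3} = \frac{1}{3} \left(-6\right) = -2$)
$m = -12$ ($m = -2 + \left(-30 + 5 \cdot 4\right) = -2 + \left(-30 + 20\right) = -2 - 10 = -12$)
$\left(m + b\right)^{2} = \left(-12 - 2\right)^{2} = \left(-14\right)^{2} = 196$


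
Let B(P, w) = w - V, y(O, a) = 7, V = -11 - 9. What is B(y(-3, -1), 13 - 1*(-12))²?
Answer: 2025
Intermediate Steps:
V = -20
B(P, w) = 20 + w (B(P, w) = w - 1*(-20) = w + 20 = 20 + w)
B(y(-3, -1), 13 - 1*(-12))² = (20 + (13 - 1*(-12)))² = (20 + (13 + 12))² = (20 + 25)² = 45² = 2025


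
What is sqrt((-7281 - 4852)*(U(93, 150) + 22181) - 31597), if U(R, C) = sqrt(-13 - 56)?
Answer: sqrt(-269153670 - 12133*I*sqrt(69)) ≈ 3.1 - 16406.0*I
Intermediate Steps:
U(R, C) = I*sqrt(69) (U(R, C) = sqrt(-69) = I*sqrt(69))
sqrt((-7281 - 4852)*(U(93, 150) + 22181) - 31597) = sqrt((-7281 - 4852)*(I*sqrt(69) + 22181) - 31597) = sqrt(-12133*(22181 + I*sqrt(69)) - 31597) = sqrt((-269122073 - 12133*I*sqrt(69)) - 31597) = sqrt(-269153670 - 12133*I*sqrt(69))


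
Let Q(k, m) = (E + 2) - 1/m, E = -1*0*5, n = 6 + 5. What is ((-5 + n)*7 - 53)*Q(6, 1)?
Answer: -11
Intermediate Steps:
n = 11
E = 0 (E = 0*5 = 0)
Q(k, m) = 2 - 1/m (Q(k, m) = (0 + 2) - 1/m = 2 - 1/m)
((-5 + n)*7 - 53)*Q(6, 1) = ((-5 + 11)*7 - 53)*(2 - 1/1) = (6*7 - 53)*(2 - 1*1) = (42 - 53)*(2 - 1) = -11*1 = -11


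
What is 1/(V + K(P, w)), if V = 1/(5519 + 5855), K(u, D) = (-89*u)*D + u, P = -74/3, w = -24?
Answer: -34122/1798661609 ≈ -1.8971e-5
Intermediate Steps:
P = -74/3 (P = -74*⅓ = -74/3 ≈ -24.667)
K(u, D) = u - 89*D*u (K(u, D) = -89*D*u + u = u - 89*D*u)
V = 1/11374 ≈ 8.7920e-5
1/(V + K(P, w)) = 1/(1/11374 - 74*(1 - 89*(-24))/3) = 1/(1/11374 - 74*(1 + 2136)/3) = 1/(1/11374 - 74/3*2137) = 1/(1/11374 - 158138/3) = 1/(-1798661609/34122) = -34122/1798661609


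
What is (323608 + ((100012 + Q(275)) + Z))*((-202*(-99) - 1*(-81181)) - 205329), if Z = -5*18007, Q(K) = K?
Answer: -34771519000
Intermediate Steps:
Z = -90035
(323608 + ((100012 + Q(275)) + Z))*((-202*(-99) - 1*(-81181)) - 205329) = (323608 + ((100012 + 275) - 90035))*((-202*(-99) - 1*(-81181)) - 205329) = (323608 + (100287 - 90035))*((19998 + 81181) - 205329) = (323608 + 10252)*(101179 - 205329) = 333860*(-104150) = -34771519000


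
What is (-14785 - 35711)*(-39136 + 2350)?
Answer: 1857545856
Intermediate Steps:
(-14785 - 35711)*(-39136 + 2350) = -50496*(-36786) = 1857545856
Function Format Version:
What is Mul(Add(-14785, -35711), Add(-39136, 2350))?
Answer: 1857545856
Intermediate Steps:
Mul(Add(-14785, -35711), Add(-39136, 2350)) = Mul(-50496, -36786) = 1857545856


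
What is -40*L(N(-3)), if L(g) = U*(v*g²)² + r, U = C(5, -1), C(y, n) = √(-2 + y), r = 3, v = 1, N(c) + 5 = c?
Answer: -120 - 163840*√3 ≈ -2.8390e+5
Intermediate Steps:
N(c) = -5 + c
U = √3 (U = √(-2 + 5) = √3 ≈ 1.7320)
L(g) = 3 + √3*g⁴ (L(g) = √3*(1*g²)² + 3 = √3*(g²)² + 3 = √3*g⁴ + 3 = 3 + √3*g⁴)
-40*L(N(-3)) = -40*(3 + √3*(-5 - 3)⁴) = -40*(3 + √3*(-8)⁴) = -40*(3 + √3*4096) = -40*(3 + 4096*√3) = -120 - 163840*√3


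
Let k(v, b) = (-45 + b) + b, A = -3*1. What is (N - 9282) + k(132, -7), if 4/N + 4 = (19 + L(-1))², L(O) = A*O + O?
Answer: -4082013/437 ≈ -9341.0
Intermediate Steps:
A = -3
L(O) = -2*O (L(O) = -3*O + O = -2*O)
N = 4/437 (N = 4/(-4 + (19 - 2*(-1))²) = 4/(-4 + (19 + 2)²) = 4/(-4 + 21²) = 4/(-4 + 441) = 4/437 ≈ 0.0091533)
k(v, b) = -45 + 2*b
(N - 9282) + k(132, -7) = (4/437 - 9282) + (-45 + 2*(-7)) = -4056230/437 + (-45 - 14) = -4056230/437 - 59 = -4082013/437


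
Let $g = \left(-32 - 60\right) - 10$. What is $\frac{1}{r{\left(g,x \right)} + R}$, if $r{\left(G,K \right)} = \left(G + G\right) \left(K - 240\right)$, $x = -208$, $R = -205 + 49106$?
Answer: $\frac{1}{140293} \approx 7.1279 \cdot 10^{-6}$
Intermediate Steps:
$R = 48901$
$g = -102$ ($g = -92 - 10 = -102$)
$r{\left(G,K \right)} = 2 G \left(-240 + K\right)$
$\frac{1}{r{\left(g,x \right)} + R} = \frac{1}{2 \left(-102\right) \left(-240 - 208\right) + 48901} = \frac{1}{2 \left(-102\right) \left(-448\right) + 48901} = \frac{1}{91392 + 48901} = \frac{1}{140293}$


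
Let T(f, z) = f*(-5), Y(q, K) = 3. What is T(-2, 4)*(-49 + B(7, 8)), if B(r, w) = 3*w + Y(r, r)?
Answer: -220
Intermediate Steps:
T(f, z) = -5*f
B(r, w) = 3 + 3*w (B(r, w) = 3*w + 3 = 3 + 3*w)
T(-2, 4)*(-49 + B(7, 8)) = (-5*(-2))*(-49 + (3 + 3*8)) = 10*(-49 + (3 + 24)) = 10*(-49 + 27) = 10*(-22) = -220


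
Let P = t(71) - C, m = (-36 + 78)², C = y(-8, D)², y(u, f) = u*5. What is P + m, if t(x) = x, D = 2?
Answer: 235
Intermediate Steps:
y(u, f) = 5*u
C = 1600 (C = (5*(-8))² = (-40)² = 1600)
m = 1764 (m = 42² = 1764)
P = -1529 (P = 71 - 1*1600 = 71 - 1600 = -1529)
P + m = -1529 + 1764 = 235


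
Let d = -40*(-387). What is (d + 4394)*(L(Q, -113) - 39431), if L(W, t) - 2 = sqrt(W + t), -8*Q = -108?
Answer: -783611946 + 9937*I*sqrt(398) ≈ -7.8361e+8 + 1.9824e+5*I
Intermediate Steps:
Q = 27/2 (Q = -1/8*(-108) = 27/2 ≈ 13.500)
L(W, t) = 2 + sqrt(W + t)
d = 15480
(d + 4394)*(L(Q, -113) - 39431) = (15480 + 4394)*((2 + sqrt(27/2 - 113)) - 39431) = 19874*((2 + sqrt(-199/2)) - 39431) = 19874*((2 + I*sqrt(398)/2) - 39431) = 19874*(-39429 + I*sqrt(398)/2) = -783611946 + 9937*I*sqrt(398)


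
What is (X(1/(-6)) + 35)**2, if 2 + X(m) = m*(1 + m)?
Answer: 1399489/1296 ≈ 1079.9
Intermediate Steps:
X(m) = -2 + m*(1 + m)
(X(1/(-6)) + 35)**2 = ((-2 + 1/(-6) + (1/(-6))**2) + 35)**2 = ((-2 - 1/6 + (-1/6)**2) + 35)**2 = ((-2 - 1/6 + 1/36) + 35)**2 = (-77/36 + 35)**2 = (1183/36)**2 = 1399489/1296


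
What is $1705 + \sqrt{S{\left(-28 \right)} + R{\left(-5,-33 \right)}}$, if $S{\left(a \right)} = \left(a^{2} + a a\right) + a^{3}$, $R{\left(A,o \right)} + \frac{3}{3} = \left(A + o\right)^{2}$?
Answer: $1705 + i \sqrt{18941} \approx 1705.0 + 137.63 i$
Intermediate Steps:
$R{\left(A,o \right)} = -1 + \left(A + o\right)^{2}$
$S{\left(a \right)} = a^{3} + 2 a^{2}$ ($S{\left(a \right)} = \left(a^{2} + a^{2}\right) + a^{3} = 2 a^{2} + a^{3} = a^{3} + 2 a^{2}$)
$1705 + \sqrt{S{\left(-28 \right)} + R{\left(-5,-33 \right)}} = 1705 + \sqrt{\left(-28\right)^{2} \left(2 - 28\right) - \left(1 - \left(-5 - 33\right)^{2}\right)} = 1705 + \sqrt{784 \left(-26\right) - \left(1 - \left(-38\right)^{2}\right)} = 1705 + \sqrt{-20384 + \left(-1 + 1444\right)} = 1705 + \sqrt{-20384 + 1443} = 1705 + \sqrt{-18941} = 1705 + i \sqrt{18941}$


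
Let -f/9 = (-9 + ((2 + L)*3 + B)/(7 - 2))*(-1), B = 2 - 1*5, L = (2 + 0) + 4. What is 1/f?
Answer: -5/216 ≈ -0.023148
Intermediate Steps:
L = 6 (L = 2 + 4 = 6)
B = -3 (B = 2 - 5 = -3)
f = -216/5 (f = -9*(-9 + ((2 + 6)*3 - 3)/(7 - 2))*(-1) = -9*(-9 + (8*3 - 3)/5)*(-1) = -9*(-9 + (24 - 3)*(⅕))*(-1) = -9*(-9 + 21*(⅕))*(-1) = -9*(-9 + 21/5)*(-1) = -(-216)*(-1)/5 = -9*24/5 = -216/5 ≈ -43.200)
1/f = 1/(-216/5) = -5/216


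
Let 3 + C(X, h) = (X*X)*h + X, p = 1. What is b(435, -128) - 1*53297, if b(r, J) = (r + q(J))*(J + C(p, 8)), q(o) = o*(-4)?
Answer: -168831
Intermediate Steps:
q(o) = -4*o
C(X, h) = -3 + X + h*X² (C(X, h) = -3 + ((X*X)*h + X) = -3 + (X²*h + X) = -3 + (h*X² + X) = -3 + (X + h*X²) = -3 + X + h*X²)
b(r, J) = (6 + J)*(r - 4*J) (b(r, J) = (r - 4*J)*(J + (-3 + 1 + 8*1²)) = (r - 4*J)*(J + (-3 + 1 + 8*1)) = (r - 4*J)*(J + (-3 + 1 + 8)) = (r - 4*J)*(J + 6) = (r - 4*J)*(6 + J) = (6 + J)*(r - 4*J))
b(435, -128) - 1*53297 = (-24*(-128) - 4*(-128)² + 6*435 - 128*435) - 1*53297 = (3072 - 4*16384 + 2610 - 55680) - 53297 = (3072 - 65536 + 2610 - 55680) - 53297 = -115534 - 53297 = -168831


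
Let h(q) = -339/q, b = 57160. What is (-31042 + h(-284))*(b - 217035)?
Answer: 1409392291375/284 ≈ 4.9626e+9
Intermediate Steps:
(-31042 + h(-284))*(b - 217035) = (-31042 - 339/(-284))*(57160 - 217035) = (-31042 - 339*(-1/284))*(-159875) = (-31042 + 339/284)*(-159875) = -8815589/284*(-159875) = 1409392291375/284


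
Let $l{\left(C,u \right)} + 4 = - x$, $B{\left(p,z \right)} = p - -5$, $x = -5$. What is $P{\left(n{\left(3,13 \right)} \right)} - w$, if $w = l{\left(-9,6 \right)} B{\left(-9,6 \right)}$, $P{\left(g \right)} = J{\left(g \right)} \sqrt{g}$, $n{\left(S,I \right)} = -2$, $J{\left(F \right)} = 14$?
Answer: $4 + 14 i \sqrt{2} \approx 4.0 + 19.799 i$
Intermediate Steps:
$B{\left(p,z \right)} = 5 + p$ ($B{\left(p,z \right)} = p + 5 = 5 + p$)
$l{\left(C,u \right)} = 1$ ($l{\left(C,u \right)} = -4 - -5 = -4 + 5 = 1$)
$P{\left(g \right)} = 14 \sqrt{g}$
$w = -4$ ($w = 1 \left(5 - 9\right) = 1 \left(-4\right) = -4$)
$P{\left(n{\left(3,13 \right)} \right)} - w = 14 \sqrt{-2} - -4 = 14 i \sqrt{2} + 4 = 4 + 14 i \sqrt{2}$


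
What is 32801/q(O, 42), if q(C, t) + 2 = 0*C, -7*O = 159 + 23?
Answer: -32801/2 ≈ -16401.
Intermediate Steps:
O = -26 (O = -(159 + 23)/7 = -1/7*182 = -26)
q(C, t) = -2 (q(C, t) = -2 + 0*C = -2 + 0 = -2)
32801/q(O, 42) = 32801/(-2) = 32801*(-1/2) = -32801/2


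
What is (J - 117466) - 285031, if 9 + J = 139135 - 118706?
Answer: -382077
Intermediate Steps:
J = 20420 (J = -9 + (139135 - 118706) = -9 + 20429 = 20420)
(J - 117466) - 285031 = (20420 - 117466) - 285031 = -97046 - 285031 = -382077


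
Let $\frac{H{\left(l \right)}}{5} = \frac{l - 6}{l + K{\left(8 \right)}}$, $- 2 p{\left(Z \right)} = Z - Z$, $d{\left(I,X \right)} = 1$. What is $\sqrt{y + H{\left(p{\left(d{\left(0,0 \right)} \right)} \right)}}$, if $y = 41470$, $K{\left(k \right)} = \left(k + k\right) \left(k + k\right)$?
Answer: $\frac{\sqrt{10616290}}{16} \approx 203.64$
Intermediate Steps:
$K{\left(k \right)} = 4 k^{2}$ ($K{\left(k \right)} = 2 k 2 k = 4 k^{2}$)
$p{\left(Z \right)} = 0$ ($p{\left(Z \right)} = - \frac{Z - Z}{2} = \left(- \frac{1}{2}\right) 0 = 0$)
$H{\left(l \right)} = \frac{5 \left(-6 + l\right)}{256 + l}$ ($H{\left(l \right)} = 5 \frac{l - 6}{l + 4 \cdot 8^{2}} = 5 \frac{-6 + l}{l + 4 \cdot 64} = 5 \frac{-6 + l}{l + 256} = 5 \frac{-6 + l}{256 + l} = \frac{5 \left(-6 + l\right)}{256 + l}$)
$\sqrt{y + H{\left(p{\left(d{\left(0,0 \right)} \right)} \right)}} = \sqrt{41470 + \frac{5 \left(-6 + 0\right)}{256 + 0}} = \sqrt{41470 + 5 \cdot \frac{1}{256} \left(-6\right)} = \sqrt{41470 - \frac{15}{128}} = \sqrt{\frac{5308145}{128}} = \frac{\sqrt{10616290}}{16}$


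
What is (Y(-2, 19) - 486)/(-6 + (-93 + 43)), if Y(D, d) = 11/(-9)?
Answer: 4385/504 ≈ 8.7004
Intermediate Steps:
Y(D, d) = -11/9 (Y(D, d) = 11*(-⅑) = -11/9)
(Y(-2, 19) - 486)/(-6 + (-93 + 43)) = (-11/9 - 486)/(-6 + (-93 + 43)) = -4385/(9*(-6 - 50)) = -4385/9/(-56) = -4385/9*(-1/56) = 4385/504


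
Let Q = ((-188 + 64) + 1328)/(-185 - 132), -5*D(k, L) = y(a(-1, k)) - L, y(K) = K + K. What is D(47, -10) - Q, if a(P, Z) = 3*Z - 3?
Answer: -84642/1585 ≈ -53.402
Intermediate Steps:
a(P, Z) = -3 + 3*Z
y(K) = 2*K
D(k, L) = 6/5 - 6*k/5 + L/5 (D(k, L) = -(2*(-3 + 3*k) - L)/5 = -((-6 + 6*k) - L)/5 = -(-6 - L + 6*k)/5 = 6/5 - 6*k/5 + L/5)
Q = -1204/317 (Q = (-124 + 1328)/(-317) = 1204*(-1/317) = -1204/317 ≈ -3.7981)
D(47, -10) - Q = (6/5 - 6/5*47 + (⅕)*(-10)) - 1*(-1204/317) = (6/5 - 282/5 - 2) + 1204/317 = -286/5 + 1204/317 = -84642/1585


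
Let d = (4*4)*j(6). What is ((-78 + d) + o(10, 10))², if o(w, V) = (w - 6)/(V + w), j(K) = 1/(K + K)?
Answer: 1315609/225 ≈ 5847.1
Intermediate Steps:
j(K) = 1/(2*K)
o(w, V) = (-6 + w)/(V + w)
d = 4/3 (d = (4*4)*((½)/6) = 16*((½)*(⅙)) = 16*(1/12) = 4/3 ≈ 1.3333)
((-78 + d) + o(10, 10))² = ((-78 + 4/3) + (-6 + 10)/(10 + 10))² = (-230/3 + 4/20)² = (-230/3 + (1/20)*4)² = (-230/3 + ⅕)² = (-1147/15)² = 1315609/225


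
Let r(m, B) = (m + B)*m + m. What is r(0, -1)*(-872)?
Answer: 0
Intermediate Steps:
r(m, B) = m + m*(B + m) (r(m, B) = (B + m)*m + m = m*(B + m) + m = m + m*(B + m))
r(0, -1)*(-872) = (0*(1 - 1 + 0))*(-872) = (0*0)*(-872) = 0*(-872) = 0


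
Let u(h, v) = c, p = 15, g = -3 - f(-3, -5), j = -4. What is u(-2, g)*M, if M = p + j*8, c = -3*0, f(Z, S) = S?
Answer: 0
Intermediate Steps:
g = 2 (g = -3 - 1*(-5) = -3 + 5 = 2)
c = 0
u(h, v) = 0
M = -17 (M = 15 - 4*8 = 15 - 32 = -17)
u(-2, g)*M = 0*(-17) = 0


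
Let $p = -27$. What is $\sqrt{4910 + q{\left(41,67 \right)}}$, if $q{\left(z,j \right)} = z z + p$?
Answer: $2 \sqrt{1641} \approx 81.019$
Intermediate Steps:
$q{\left(z,j \right)} = -27 + z^{2}$ ($q{\left(z,j \right)} = z z - 27 = z^{2} - 27 = -27 + z^{2}$)
$\sqrt{4910 + q{\left(41,67 \right)}} = \sqrt{4910 - \left(27 - 41^{2}\right)} = \sqrt{4910 + \left(-27 + 1681\right)} = \sqrt{4910 + 1654} = \sqrt{6564} = 2 \sqrt{1641}$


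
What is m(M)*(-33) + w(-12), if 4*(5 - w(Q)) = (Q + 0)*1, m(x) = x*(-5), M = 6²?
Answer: 5948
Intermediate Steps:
M = 36
m(x) = -5*x
w(Q) = 5 - Q/4 (w(Q) = 5 - (Q + 0)/4 = 5 - Q/4)
m(M)*(-33) + w(-12) = -5*36*(-33) + (5 - ¼*(-12)) = -180*(-33) + (5 + 3) = 5940 + 8 = 5948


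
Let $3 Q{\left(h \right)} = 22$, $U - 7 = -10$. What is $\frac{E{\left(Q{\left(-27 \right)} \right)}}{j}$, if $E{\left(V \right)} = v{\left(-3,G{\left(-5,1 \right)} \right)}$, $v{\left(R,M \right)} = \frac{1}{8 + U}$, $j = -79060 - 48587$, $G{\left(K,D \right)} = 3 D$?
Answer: $- \frac{1}{638235} \approx -1.5668 \cdot 10^{-6}$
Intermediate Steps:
$U = -3$ ($U = 7 - 10 = -3$)
$j = -127647$ ($j = -79060 - 48587 = -127647$)
$Q{\left(h \right)} = \frac{22}{3}$ ($Q{\left(h \right)} = \frac{1}{3} \cdot 22 = \frac{22}{3}$)
$v{\left(R,M \right)} = \frac{1}{5}$ ($v{\left(R,M \right)} = \frac{1}{8 - 3} = \frac{1}{5}$)
$E{\left(V \right)} = \frac{1}{5}$
$\frac{E{\left(Q{\left(-27 \right)} \right)}}{j} = \frac{1}{5 \left(-127647\right)} = \frac{1}{5} \left(- \frac{1}{127647}\right) = - \frac{1}{638235}$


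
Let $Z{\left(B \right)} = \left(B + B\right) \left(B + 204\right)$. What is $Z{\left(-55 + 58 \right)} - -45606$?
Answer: $46848$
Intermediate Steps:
$Z{\left(B \right)} = 2 B \left(204 + B\right)$
$Z{\left(-55 + 58 \right)} - -45606 = 2 \left(-55 + 58\right) \left(204 + \left(-55 + 58\right)\right) - -45606 = 2 \cdot 3 \left(204 + 3\right) + 45606 = 2 \cdot 3 \cdot 207 + 45606 = 1242 + 45606 = 46848$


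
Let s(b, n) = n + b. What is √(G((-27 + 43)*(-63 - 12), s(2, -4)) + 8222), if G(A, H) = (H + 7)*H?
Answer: 2*√2053 ≈ 90.620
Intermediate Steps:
s(b, n) = b + n
G(A, H) = H*(7 + H) (G(A, H) = (7 + H)*H = H*(7 + H))
√(G((-27 + 43)*(-63 - 12), s(2, -4)) + 8222) = √((2 - 4)*(7 + (2 - 4)) + 8222) = √(-2*(7 - 2) + 8222) = √(-2*5 + 8222) = √(-10 + 8222) = √8212 = 2*√2053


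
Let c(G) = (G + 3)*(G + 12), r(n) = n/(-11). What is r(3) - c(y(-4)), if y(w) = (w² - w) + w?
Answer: -5855/11 ≈ -532.27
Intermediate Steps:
y(w) = w²
r(n) = -n/11 (r(n) = n*(-1/11) = -n/11)
c(G) = (3 + G)*(12 + G)
r(3) - c(y(-4)) = -1/11*3 - (36 + ((-4)²)² + 15*(-4)²) = -3/11 - (36 + 16² + 15*16) = -3/11 - (36 + 256 + 240) = -3/11 - 1*532 = -3/11 - 532 = -5855/11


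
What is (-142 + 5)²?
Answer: 18769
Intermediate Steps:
(-142 + 5)² = (-137)² = 18769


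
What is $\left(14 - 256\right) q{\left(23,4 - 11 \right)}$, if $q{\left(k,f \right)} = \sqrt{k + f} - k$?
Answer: $4598$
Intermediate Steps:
$q{\left(k,f \right)} = \sqrt{f + k} - k$
$\left(14 - 256\right) q{\left(23,4 - 11 \right)} = \left(14 - 256\right) \left(\sqrt{\left(4 - 11\right) + 23} - 23\right) = \left(14 - 256\right) \left(\sqrt{-7 + 23} - 23\right) = \left(14 - 256\right) \left(\sqrt{16} - 23\right) = - 242 \left(4 - 23\right) = \left(-242\right) \left(-19\right) = 4598$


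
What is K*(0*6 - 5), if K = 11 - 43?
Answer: 160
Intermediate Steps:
K = -32
K*(0*6 - 5) = -32*(0*6 - 5) = -32*(0 - 5) = -32*(-5) = 160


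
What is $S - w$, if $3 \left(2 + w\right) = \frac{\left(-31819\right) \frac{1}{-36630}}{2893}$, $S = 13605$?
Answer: $\frac{4325825422571}{317911770} \approx 13607.0$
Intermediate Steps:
$w = - \frac{635791721}{317911770}$ ($w = -2 + \frac{- \frac{31819}{-36630} \cdot \frac{1}{2893}}{3} = -2 + \frac{\left(-31819\right) \left(- \frac{1}{36630}\right) \frac{1}{2893}}{3} = -2 + \frac{\frac{31819}{36630} \cdot \frac{1}{2893}}{3} = -2 + \frac{1}{3} \cdot \frac{31819}{105970590} = -2 + \frac{31819}{317911770} = - \frac{635791721}{317911770} \approx -1.9999$)
$S - w = 13605 - - \frac{635791721}{317911770} = 13605 + \frac{635791721}{317911770} = \frac{4325825422571}{317911770}$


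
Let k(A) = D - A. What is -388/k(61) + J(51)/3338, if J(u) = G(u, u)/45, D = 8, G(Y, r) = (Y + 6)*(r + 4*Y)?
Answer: 1312263/176914 ≈ 7.4175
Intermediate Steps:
G(Y, r) = (6 + Y)*(r + 4*Y)
J(u) = u**2/9 + 2*u/3 (J(u) = (4*u**2 + 6*u + 24*u + u*u)/45 = (4*u**2 + 6*u + 24*u + u**2)*(1/45) = (5*u**2 + 30*u)*(1/45) = u**2/9 + 2*u/3)
k(A) = 8 - A
-388/k(61) + J(51)/3338 = -388/(8 - 1*61) + ((1/9)*51*(6 + 51))/3338 = -388/(8 - 61) + ((1/9)*51*57)*(1/3338) = -388/(-53) + 323*(1/3338) = -388*(-1/53) + 323/3338 = 388/53 + 323/3338 = 1312263/176914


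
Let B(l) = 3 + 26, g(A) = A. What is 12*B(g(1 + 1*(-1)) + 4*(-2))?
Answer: 348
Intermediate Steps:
B(l) = 29
12*B(g(1 + 1*(-1)) + 4*(-2)) = 12*29 = 348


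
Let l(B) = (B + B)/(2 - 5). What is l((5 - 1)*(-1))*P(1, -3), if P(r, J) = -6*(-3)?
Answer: 48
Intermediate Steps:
P(r, J) = 18
l(B) = -2*B/3 (l(B) = (2*B)/(-3) = (2*B)*(-1/3) = -2*B/3)
l((5 - 1)*(-1))*P(1, -3) = -2*(5 - 1)*(-1)/3*18 = -8*(-1)/3*18 = -2/3*(-4)*18 = (8/3)*18 = 48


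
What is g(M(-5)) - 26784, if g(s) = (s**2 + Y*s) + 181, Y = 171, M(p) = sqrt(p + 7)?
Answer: -26601 + 171*sqrt(2) ≈ -26359.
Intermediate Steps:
M(p) = sqrt(7 + p)
g(s) = 181 + s**2 + 171*s (g(s) = (s**2 + 171*s) + 181 = 181 + s**2 + 171*s)
g(M(-5)) - 26784 = (181 + (sqrt(7 - 5))**2 + 171*sqrt(7 - 5)) - 26784 = (181 + (sqrt(2))**2 + 171*sqrt(2)) - 26784 = (181 + 2 + 171*sqrt(2)) - 26784 = (183 + 171*sqrt(2)) - 26784 = -26601 + 171*sqrt(2)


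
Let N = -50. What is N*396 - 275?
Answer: -20075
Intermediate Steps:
N*396 - 275 = -50*396 - 275 = -19800 - 275 = -20075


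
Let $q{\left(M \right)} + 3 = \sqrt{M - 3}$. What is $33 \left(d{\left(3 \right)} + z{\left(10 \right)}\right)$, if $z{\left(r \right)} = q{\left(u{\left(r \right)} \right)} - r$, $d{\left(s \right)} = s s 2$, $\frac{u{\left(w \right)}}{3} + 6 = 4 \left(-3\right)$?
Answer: $165 + 33 i \sqrt{57} \approx 165.0 + 249.14 i$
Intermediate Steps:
$u{\left(w \right)} = -54$ ($u{\left(w \right)} = -18 + 3 \cdot 4 \left(-3\right) = -18 + 3 \left(-12\right) = -18 - 36 = -54$)
$d{\left(s \right)} = 2 s^{2}$ ($d{\left(s \right)} = s^{2} \cdot 2 = 2 s^{2}$)
$q{\left(M \right)} = -3 + \sqrt{-3 + M}$ ($q{\left(M \right)} = -3 + \sqrt{M - 3} = -3 + \sqrt{-3 + M}$)
$z{\left(r \right)} = -3 - r + i \sqrt{57}$ ($z{\left(r \right)} = \left(-3 + \sqrt{-3 - 54}\right) - r = \left(-3 + \sqrt{-57}\right) - r = \left(-3 + i \sqrt{57}\right) - r = -3 - r + i \sqrt{57}$)
$33 \left(d{\left(3 \right)} + z{\left(10 \right)}\right) = 33 \left(2 \cdot 3^{2} - \left(13 - i \sqrt{57}\right)\right) = 33 \left(2 \cdot 9 - \left(13 - i \sqrt{57}\right)\right) = 33 \left(18 - \left(13 - i \sqrt{57}\right)\right) = 33 \left(5 + i \sqrt{57}\right) = 165 + 33 i \sqrt{57}$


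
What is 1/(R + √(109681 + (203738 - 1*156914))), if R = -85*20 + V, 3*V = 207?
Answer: -1631/2503656 - √156505/2503656 ≈ -0.00080946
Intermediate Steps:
V = 69 (V = (⅓)*207 = 69)
R = -1631 (R = -85*20 + 69 = -1700 + 69 = -1631)
1/(R + √(109681 + (203738 - 1*156914))) = 1/(-1631 + √(109681 + (203738 - 1*156914))) = 1/(-1631 + √(109681 + (203738 - 156914))) = 1/(-1631 + √(109681 + 46824)) = 1/(-1631 + √156505)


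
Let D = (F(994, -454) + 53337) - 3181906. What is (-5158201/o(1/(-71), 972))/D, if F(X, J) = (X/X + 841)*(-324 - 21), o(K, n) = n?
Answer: 5158201/3323325348 ≈ 0.0015521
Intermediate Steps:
F(X, J) = -290490 (F(X, J) = (1 + 841)*(-345) = 842*(-345) = -290490)
D = -3419059 (D = (-290490 + 53337) - 3181906 = -237153 - 3181906 = -3419059)
(-5158201/o(1/(-71), 972))/D = -5158201/972/(-3419059) = -5158201*1/972*(-1/3419059) = -5158201/972*(-1/3419059) = 5158201/3323325348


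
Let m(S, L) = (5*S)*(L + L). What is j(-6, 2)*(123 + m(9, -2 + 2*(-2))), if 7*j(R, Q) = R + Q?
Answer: 1668/7 ≈ 238.29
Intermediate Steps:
j(R, Q) = Q/7 + R/7 (j(R, Q) = (R + Q)/7 = (Q + R)/7 = Q/7 + R/7)
m(S, L) = 10*L*S (m(S, L) = (5*S)*(2*L) = 10*L*S)
j(-6, 2)*(123 + m(9, -2 + 2*(-2))) = ((⅐)*2 + (⅐)*(-6))*(123 + 10*(-2 + 2*(-2))*9) = (2/7 - 6/7)*(123 + 10*(-2 - 4)*9) = -4*(123 + 10*(-6)*9)/7 = -4*(123 - 540)/7 = -4/7*(-417) = 1668/7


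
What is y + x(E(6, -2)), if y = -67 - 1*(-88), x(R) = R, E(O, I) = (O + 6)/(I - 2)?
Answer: 18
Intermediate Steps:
E(O, I) = (6 + O)/(-2 + I)
y = 21 (y = -67 + 88 = 21)
y + x(E(6, -2)) = 21 + (6 + 6)/(-2 - 2) = 21 + 12/(-4) = 21 - ¼*12 = 21 - 3 = 18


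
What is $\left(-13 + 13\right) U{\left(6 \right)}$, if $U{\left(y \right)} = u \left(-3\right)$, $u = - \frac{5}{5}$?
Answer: $0$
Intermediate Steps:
$u = -1$ ($u = \left(-5\right) \frac{1}{5} = -1$)
$U{\left(y \right)} = 3$ ($U{\left(y \right)} = \left(-1\right) \left(-3\right) = 3$)
$\left(-13 + 13\right) U{\left(6 \right)} = \left(-13 + 13\right) 3 = 0 \cdot 3 = 0$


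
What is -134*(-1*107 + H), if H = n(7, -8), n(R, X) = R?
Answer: 13400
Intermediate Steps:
H = 7
-134*(-1*107 + H) = -134*(-1*107 + 7) = -134*(-107 + 7) = -134*(-100) = 13400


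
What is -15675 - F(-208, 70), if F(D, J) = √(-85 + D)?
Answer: -15675 - I*√293 ≈ -15675.0 - 17.117*I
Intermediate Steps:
-15675 - F(-208, 70) = -15675 - √(-85 - 208) = -15675 - √(-293) = -15675 - I*√293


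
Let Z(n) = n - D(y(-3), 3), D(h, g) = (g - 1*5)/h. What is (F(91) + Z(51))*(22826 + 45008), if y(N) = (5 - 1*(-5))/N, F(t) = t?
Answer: 47958638/5 ≈ 9.5917e+6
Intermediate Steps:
y(N) = 10/N (y(N) = (5 + 5)/N = 10/N)
D(h, g) = (-5 + g)/h (D(h, g) = (g - 5)/h = (-5 + g)/h)
Z(n) = -3/5 + n (Z(n) = n - (-5 + 3)/(10/(-3)) = n - (-2)/(10*(-1/3)) = n - (-2)/(-10/3) = n - (-3)*(-2)/10 = n - 1*3/5 = n - 3/5 = -3/5 + n)
(F(91) + Z(51))*(22826 + 45008) = (91 + (-3/5 + 51))*(22826 + 45008) = (91 + 252/5)*67834 = (707/5)*67834 = 47958638/5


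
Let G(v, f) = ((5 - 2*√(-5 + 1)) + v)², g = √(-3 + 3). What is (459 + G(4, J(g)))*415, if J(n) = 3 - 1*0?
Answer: 217460 - 29880*I ≈ 2.1746e+5 - 29880.0*I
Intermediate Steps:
g = 0 (g = √0 = 0)
J(n) = 3 (J(n) = 3 + 0 = 3)
G(v, f) = (5 + v - 4*I)² (G(v, f) = ((5 - 4*I) + v)² = (5 + v - 4*I)²)
(459 + G(4, J(g)))*415 = (459 + (5 + 4 - 4*I)²)*415 = (459 + (9 - 4*I)²)*415 = 190485 + 415*(9 - 4*I)²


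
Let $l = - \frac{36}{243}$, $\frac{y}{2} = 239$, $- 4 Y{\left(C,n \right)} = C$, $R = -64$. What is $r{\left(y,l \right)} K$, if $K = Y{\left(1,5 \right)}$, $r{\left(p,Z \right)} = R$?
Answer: $16$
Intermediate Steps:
$Y{\left(C,n \right)} = - \frac{C}{4}$
$y = 478$ ($y = 2 \cdot 239 = 478$)
$l = - \frac{4}{27}$ ($l = \left(-36\right) \frac{1}{243} = - \frac{4}{27} \approx -0.14815$)
$r{\left(p,Z \right)} = -64$
$K = - \frac{1}{4}$ ($K = \left(- \frac{1}{4}\right) 1 = - \frac{1}{4} \approx -0.25$)
$r{\left(y,l \right)} K = \left(-64\right) \left(- \frac{1}{4}\right) = 16$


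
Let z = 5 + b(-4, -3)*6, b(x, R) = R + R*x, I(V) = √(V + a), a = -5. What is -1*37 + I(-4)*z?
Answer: -37 + 177*I ≈ -37.0 + 177.0*I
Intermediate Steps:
I(V) = √(-5 + V) (I(V) = √(V - 5) = √(-5 + V))
z = 59 (z = 5 - 3*(1 - 4)*6 = 5 - 3*(-3)*6 = 5 + 9*6 = 5 + 54 = 59)
-1*37 + I(-4)*z = -1*37 + √(-5 - 4)*59 = -37 + √(-9)*59 = -37 + (3*I)*59 = -37 + 177*I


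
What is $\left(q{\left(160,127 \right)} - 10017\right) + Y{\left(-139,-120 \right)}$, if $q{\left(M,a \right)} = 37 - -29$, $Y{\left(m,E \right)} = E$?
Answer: $-10071$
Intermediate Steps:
$q{\left(M,a \right)} = 66$ ($q{\left(M,a \right)} = 37 + 29 = 66$)
$\left(q{\left(160,127 \right)} - 10017\right) + Y{\left(-139,-120 \right)} = \left(66 - 10017\right) - 120 = -9951 - 120 = -10071$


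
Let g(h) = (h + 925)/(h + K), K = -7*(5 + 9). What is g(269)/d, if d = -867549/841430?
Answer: -334889140/49450293 ≈ -6.7722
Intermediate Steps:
K = -98 (K = -7*14 = -98)
g(h) = (925 + h)/(-98 + h) (g(h) = (h + 925)/(h - 98) = (925 + h)/(-98 + h))
d = -867549/841430 (d = -867549*1/841430 = -867549/841430 ≈ -1.0310)
g(269)/d = ((925 + 269)/(-98 + 269))/(-867549/841430) = (1194/171)*(-841430/867549) = ((1/171)*1194)*(-841430/867549) = (398/57)*(-841430/867549) = -334889140/49450293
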